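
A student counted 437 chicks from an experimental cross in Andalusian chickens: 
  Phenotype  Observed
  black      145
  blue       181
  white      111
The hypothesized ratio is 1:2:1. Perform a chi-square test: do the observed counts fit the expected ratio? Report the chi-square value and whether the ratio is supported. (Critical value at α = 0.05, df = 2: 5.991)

18.162; not consistent

Total ratio parts = 4. Expected numbers out of 437:
  black: 437 × 1/4 = 109.25
  blue: 437 × 2/4 = 218.5
  white: 437 × 1/4 = 109.25
χ² = Σ (O − E)² / E
  black: (145 − 109.25)² / 109.25 = 11.6985
  blue: (181 − 218.5)² / 218.5 = 6.4359
  white: (111 − 109.25)² / 109.25 = 0.0280
χ² = 11.6985 + 6.4359 + 0.0280 = 18.1624 ≈ 18.162
Degrees of freedom = 3 − 1 = 2; critical value at α = 0.05 is 5.991.
Since 18.162 > 5.991, we reject the null hypothesis — the data do not fit the 1:2:1 ratio.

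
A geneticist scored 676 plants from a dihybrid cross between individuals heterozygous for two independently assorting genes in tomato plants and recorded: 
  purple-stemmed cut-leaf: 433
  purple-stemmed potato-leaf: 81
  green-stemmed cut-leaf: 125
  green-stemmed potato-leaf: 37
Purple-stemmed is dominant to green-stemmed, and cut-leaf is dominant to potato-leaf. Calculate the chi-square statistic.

24.508

A dihybrid F₂ with independent assortment and complete dominance at both loci gives a 9:3:3:1 phenotypic ratio.
The 9:3:3:1 ratio has 16 parts, so with N = 676 the expected counts are:
  purple-stemmed cut-leaf: 676 × 9/16 = 380.25
  purple-stemmed potato-leaf: 676 × 3/16 = 126.75
  green-stemmed cut-leaf: 676 × 3/16 = 126.75
  green-stemmed potato-leaf: 676 × 1/16 = 42.25
χ² = Σ (O − E)² / E
  purple-stemmed cut-leaf: (433 − 380.25)² / 380.25 = 7.3177
  purple-stemmed potato-leaf: (81 − 126.75)² / 126.75 = 16.5133
  green-stemmed cut-leaf: (125 − 126.75)² / 126.75 = 0.0242
  green-stemmed potato-leaf: (37 − 42.25)² / 42.25 = 0.6524
χ² = 7.3177 + 16.5133 + 0.0242 + 0.6524 = 24.5076 ≈ 24.508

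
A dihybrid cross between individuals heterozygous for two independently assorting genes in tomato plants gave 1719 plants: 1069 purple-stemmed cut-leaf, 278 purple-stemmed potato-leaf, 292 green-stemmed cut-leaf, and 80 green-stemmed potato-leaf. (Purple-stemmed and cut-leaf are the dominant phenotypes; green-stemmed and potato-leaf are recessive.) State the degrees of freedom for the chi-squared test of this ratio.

3

A dihybrid F₂ with independent assortment and complete dominance at both loci gives a 9:3:3:1 phenotypic ratio.
A goodness-of-fit test with 4 phenotype classes has df = 4 − 1 = 3.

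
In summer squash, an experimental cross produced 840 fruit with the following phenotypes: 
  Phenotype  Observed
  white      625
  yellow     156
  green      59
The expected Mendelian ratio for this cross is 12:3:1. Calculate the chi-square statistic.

The 12:3:1 ratio has 16 parts, so with N = 840 the expected counts are:
  white: 840 × 12/16 = 630
  yellow: 840 × 3/16 = 157.5
  green: 840 × 1/16 = 52.5
χ² = Σ (O − E)² / E
  white: (625 − 630)² / 630 = 0.0397
  yellow: (156 − 157.5)² / 157.5 = 0.0143
  green: (59 − 52.5)² / 52.5 = 0.8048
χ² = 0.0397 + 0.0143 + 0.8048 = 0.8588 ≈ 0.859

0.859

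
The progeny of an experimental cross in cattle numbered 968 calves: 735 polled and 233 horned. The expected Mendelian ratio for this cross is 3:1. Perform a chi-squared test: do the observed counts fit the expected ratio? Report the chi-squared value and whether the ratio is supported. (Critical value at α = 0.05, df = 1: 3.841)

0.446; consistent

The 3:1 ratio has 4 parts, so with N = 968 the expected counts are:
  polled: 968 × 3/4 = 726
  horned: 968 × 1/4 = 242
χ² = Σ (O − E)² / E
  polled: (735 − 726)² / 726 = 0.1116
  horned: (233 − 242)² / 242 = 0.3347
χ² = 0.1116 + 0.3347 = 0.4463 ≈ 0.446
Degrees of freedom = 2 − 1 = 1; critical value at α = 0.05 is 3.841.
Since 0.446 < 3.841, we fail to reject the null hypothesis — the data are consistent with the 3:1 ratio.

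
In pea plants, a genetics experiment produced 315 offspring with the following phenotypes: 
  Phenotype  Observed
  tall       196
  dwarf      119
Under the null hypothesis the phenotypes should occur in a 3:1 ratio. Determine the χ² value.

27.430

Expected counts for N = 315 under a 3:1 ratio (total parts = 4):
  tall: 315 × 3/4 = 236.25
  dwarf: 315 × 1/4 = 78.75
χ² = Σ (O − E)² / E
  tall: (196 − 236.25)² / 236.25 = 6.8574
  dwarf: (119 − 78.75)² / 78.75 = 20.5722
χ² = 6.8574 + 20.5722 = 27.4296 ≈ 27.430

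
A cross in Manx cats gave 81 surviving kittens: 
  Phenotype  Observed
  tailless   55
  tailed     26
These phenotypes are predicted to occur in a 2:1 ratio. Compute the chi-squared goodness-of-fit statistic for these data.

0.056

Under the 2:1 hypothesis (Σ ratio = 3, N = 81):
  tailless: 81 × 2/3 = 54
  tailed: 81 × 1/3 = 27
χ² = Σ (O − E)² / E
  tailless: (55 − 54)² / 54 = 0.0185
  tailed: (26 − 27)² / 27 = 0.0370
χ² = 0.0185 + 0.0370 = 0.0555 ≈ 0.056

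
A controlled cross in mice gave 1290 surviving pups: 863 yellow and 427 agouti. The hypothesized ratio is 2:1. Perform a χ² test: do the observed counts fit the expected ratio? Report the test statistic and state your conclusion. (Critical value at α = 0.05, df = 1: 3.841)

0.031; consistent

Under the 2:1 hypothesis (Σ ratio = 3, N = 1290):
  yellow: 1290 × 2/3 = 860
  agouti: 1290 × 1/3 = 430
χ² = Σ (O − E)² / E
  yellow: (863 − 860)² / 860 = 0.0105
  agouti: (427 − 430)² / 430 = 0.0209
χ² = 0.0105 + 0.0209 = 0.0314 ≈ 0.031
Degrees of freedom = 2 − 1 = 1; critical value at α = 0.05 is 3.841.
Since 0.031 < 3.841, we fail to reject the null hypothesis — the data are consistent with the 2:1 ratio.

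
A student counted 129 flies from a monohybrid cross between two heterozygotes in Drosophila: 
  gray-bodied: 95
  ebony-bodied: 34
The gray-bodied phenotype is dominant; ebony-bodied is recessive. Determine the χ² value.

0.127

For a monohybrid cross between heterozygotes with complete dominance, the expected phenotypic ratio is 3:1.
Expected counts for N = 129 under a 3:1 ratio (total parts = 4):
  gray-bodied: 129 × 3/4 = 96.75
  ebony-bodied: 129 × 1/4 = 32.25
χ² = Σ (O − E)² / E
  gray-bodied: (95 − 96.75)² / 96.75 = 0.0317
  ebony-bodied: (34 − 32.25)² / 32.25 = 0.0950
χ² = 0.0317 + 0.0950 = 0.1267 ≈ 0.127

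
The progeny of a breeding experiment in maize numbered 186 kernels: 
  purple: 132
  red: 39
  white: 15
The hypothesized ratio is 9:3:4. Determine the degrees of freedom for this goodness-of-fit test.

A goodness-of-fit test with 3 phenotype classes has df = 3 − 1 = 2.

2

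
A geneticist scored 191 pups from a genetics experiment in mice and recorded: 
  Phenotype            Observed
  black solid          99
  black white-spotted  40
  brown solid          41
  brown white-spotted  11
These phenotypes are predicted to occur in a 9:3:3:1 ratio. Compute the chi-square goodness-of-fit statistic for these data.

The 9:3:3:1 ratio has 16 parts, so with N = 191 the expected counts are:
  black solid: 191 × 9/16 = 107.4375
  black white-spotted: 191 × 3/16 = 35.8125
  brown solid: 191 × 3/16 = 35.8125
  brown white-spotted: 191 × 1/16 = 11.9375
χ² = Σ (O − E)² / E
  black solid: (99 − 107.4375)² / 107.4375 = 0.6626
  black white-spotted: (40 − 35.8125)² / 35.8125 = 0.4896
  brown solid: (41 − 35.8125)² / 35.8125 = 0.7514
  brown white-spotted: (11 − 11.9375)² / 11.9375 = 0.0736
χ² = 0.6626 + 0.4896 + 0.7514 + 0.0736 = 1.9772 ≈ 1.977

1.977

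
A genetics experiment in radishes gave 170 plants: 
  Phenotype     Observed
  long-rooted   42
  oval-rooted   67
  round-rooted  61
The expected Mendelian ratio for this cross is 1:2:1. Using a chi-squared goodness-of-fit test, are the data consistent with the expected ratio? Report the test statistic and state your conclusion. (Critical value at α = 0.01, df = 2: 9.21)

11.871; not consistent

Under the 1:2:1 hypothesis (Σ ratio = 4, N = 170):
  long-rooted: 170 × 1/4 = 42.5
  oval-rooted: 170 × 2/4 = 85
  round-rooted: 170 × 1/4 = 42.5
χ² = Σ (O − E)² / E
  long-rooted: (42 − 42.5)² / 42.5 = 0.0059
  oval-rooted: (67 − 85)² / 85 = 3.8118
  round-rooted: (61 − 42.5)² / 42.5 = 8.0529
χ² = 0.0059 + 3.8118 + 8.0529 = 11.8706 ≈ 11.871
Degrees of freedom = 3 − 1 = 2; critical value at α = 0.01 is 9.21.
Since 11.871 > 9.21, we reject the null hypothesis — the data do not fit the 1:2:1 ratio.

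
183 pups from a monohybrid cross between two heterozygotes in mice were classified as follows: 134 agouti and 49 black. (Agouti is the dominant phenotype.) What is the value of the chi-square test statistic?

For a monohybrid cross between heterozygotes with complete dominance, the expected phenotypic ratio is 3:1.
The 3:1 ratio has 4 parts, so with N = 183 the expected counts are:
  agouti: 183 × 3/4 = 137.25
  black: 183 × 1/4 = 45.75
χ² = Σ (O − E)² / E
  agouti: (134 − 137.25)² / 137.25 = 0.0770
  black: (49 − 45.75)² / 45.75 = 0.2309
χ² = 0.0770 + 0.2309 = 0.3079 ≈ 0.308

0.308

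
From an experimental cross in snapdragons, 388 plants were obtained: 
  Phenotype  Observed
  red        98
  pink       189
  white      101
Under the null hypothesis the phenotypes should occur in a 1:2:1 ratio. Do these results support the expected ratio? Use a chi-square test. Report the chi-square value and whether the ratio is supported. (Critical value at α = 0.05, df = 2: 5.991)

0.304; consistent

The 1:2:1 ratio has 4 parts, so with N = 388 the expected counts are:
  red: 388 × 1/4 = 97
  pink: 388 × 2/4 = 194
  white: 388 × 1/4 = 97
χ² = Σ (O − E)² / E
  red: (98 − 97)² / 97 = 0.0103
  pink: (189 − 194)² / 194 = 0.1289
  white: (101 − 97)² / 97 = 0.1649
χ² = 0.0103 + 0.1289 + 0.1649 = 0.3041 ≈ 0.304
Degrees of freedom = 3 − 1 = 2; critical value at α = 0.05 is 5.991.
Since 0.304 < 5.991, we fail to reject the null hypothesis — the data are consistent with the 1:2:1 ratio.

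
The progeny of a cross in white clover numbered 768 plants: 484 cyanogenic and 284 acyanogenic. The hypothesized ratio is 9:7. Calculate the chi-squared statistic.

14.307

Under the 9:7 hypothesis (Σ ratio = 16, N = 768):
  cyanogenic: 768 × 9/16 = 432
  acyanogenic: 768 × 7/16 = 336
χ² = Σ (O − E)² / E
  cyanogenic: (484 − 432)² / 432 = 6.2593
  acyanogenic: (284 − 336)² / 336 = 8.0476
χ² = 6.2593 + 8.0476 = 14.3069 ≈ 14.307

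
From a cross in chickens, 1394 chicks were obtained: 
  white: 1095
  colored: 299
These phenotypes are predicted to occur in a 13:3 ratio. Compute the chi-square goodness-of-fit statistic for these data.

Under the 13:3 hypothesis (Σ ratio = 16, N = 1394):
  white: 1394 × 13/16 = 1132.625
  colored: 1394 × 3/16 = 261.375
χ² = Σ (O − E)² / E
  white: (1095 − 1132.625)² / 1132.625 = 1.2499
  colored: (299 − 261.375)² / 261.375 = 5.4161
χ² = 1.2499 + 5.4161 = 6.666

6.666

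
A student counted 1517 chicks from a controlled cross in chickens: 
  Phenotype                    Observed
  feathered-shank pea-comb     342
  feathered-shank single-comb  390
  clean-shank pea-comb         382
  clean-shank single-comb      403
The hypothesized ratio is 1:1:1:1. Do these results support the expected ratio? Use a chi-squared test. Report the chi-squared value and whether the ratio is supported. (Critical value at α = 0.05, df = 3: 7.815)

Under the 1:1:1:1 hypothesis (Σ ratio = 4, N = 1517):
  feathered-shank pea-comb: 1517 × 1/4 = 379.25
  feathered-shank single-comb: 1517 × 1/4 = 379.25
  clean-shank pea-comb: 1517 × 1/4 = 379.25
  clean-shank single-comb: 1517 × 1/4 = 379.25
χ² = Σ (O − E)² / E
  feathered-shank pea-comb: (342 − 379.25)² / 379.25 = 3.6587
  feathered-shank single-comb: (390 − 379.25)² / 379.25 = 0.3047
  clean-shank pea-comb: (382 − 379.25)² / 379.25 = 0.0199
  clean-shank single-comb: (403 − 379.25)² / 379.25 = 1.4873
χ² = 3.6587 + 0.3047 + 0.0199 + 1.4873 = 5.4706 ≈ 5.471
Degrees of freedom = 4 − 1 = 3; critical value at α = 0.05 is 7.815.
Since 5.471 < 7.815, we fail to reject the null hypothesis — the data are consistent with the 1:1:1:1 ratio.

5.471; consistent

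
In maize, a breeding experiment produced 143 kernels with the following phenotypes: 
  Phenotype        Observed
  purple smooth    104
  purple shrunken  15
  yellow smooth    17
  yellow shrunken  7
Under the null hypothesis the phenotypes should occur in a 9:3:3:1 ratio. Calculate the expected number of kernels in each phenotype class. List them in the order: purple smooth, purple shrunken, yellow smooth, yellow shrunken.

80.4375, 26.8125, 26.8125, 8.9375

Under the 9:3:3:1 hypothesis (Σ ratio = 16, N = 143):
  purple smooth: 143 × 9/16 = 80.4375
  purple shrunken: 143 × 3/16 = 26.8125
  yellow smooth: 143 × 3/16 = 26.8125
  yellow shrunken: 143 × 1/16 = 8.9375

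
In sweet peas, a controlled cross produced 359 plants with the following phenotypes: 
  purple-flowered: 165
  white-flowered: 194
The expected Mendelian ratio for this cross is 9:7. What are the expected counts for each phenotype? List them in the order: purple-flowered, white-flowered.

Total ratio parts = 16. Expected numbers out of 359:
  purple-flowered: 359 × 9/16 = 201.9375
  white-flowered: 359 × 7/16 = 157.0625

201.9375, 157.0625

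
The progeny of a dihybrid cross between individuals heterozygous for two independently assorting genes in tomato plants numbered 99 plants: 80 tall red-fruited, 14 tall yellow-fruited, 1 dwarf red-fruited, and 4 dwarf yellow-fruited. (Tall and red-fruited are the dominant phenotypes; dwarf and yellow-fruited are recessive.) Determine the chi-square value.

29.126

A dihybrid F₂ with independent assortment and complete dominance at both loci gives a 9:3:3:1 phenotypic ratio.
The 9:3:3:1 ratio has 16 parts, so with N = 99 the expected counts are:
  tall red-fruited: 99 × 9/16 = 55.6875
  tall yellow-fruited: 99 × 3/16 = 18.5625
  dwarf red-fruited: 99 × 3/16 = 18.5625
  dwarf yellow-fruited: 99 × 1/16 = 6.1875
χ² = Σ (O − E)² / E
  tall red-fruited: (80 − 55.6875)² / 55.6875 = 10.6145
  tall yellow-fruited: (14 − 18.5625)² / 18.5625 = 1.1214
  dwarf red-fruited: (1 − 18.5625)² / 18.5625 = 16.6164
  dwarf yellow-fruited: (4 − 6.1875)² / 6.1875 = 0.7734
χ² = 10.6145 + 1.1214 + 16.6164 + 0.7734 = 29.1257 ≈ 29.126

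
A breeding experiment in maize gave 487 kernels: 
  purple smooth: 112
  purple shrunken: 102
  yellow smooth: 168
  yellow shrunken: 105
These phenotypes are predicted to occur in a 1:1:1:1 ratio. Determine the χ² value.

Total ratio parts = 4. Expected numbers out of 487:
  purple smooth: 487 × 1/4 = 121.75
  purple shrunken: 487 × 1/4 = 121.75
  yellow smooth: 487 × 1/4 = 121.75
  yellow shrunken: 487 × 1/4 = 121.75
χ² = Σ (O − E)² / E
  purple smooth: (112 − 121.75)² / 121.75 = 0.7808
  purple shrunken: (102 − 121.75)² / 121.75 = 3.2038
  yellow smooth: (168 − 121.75)² / 121.75 = 17.5693
  yellow shrunken: (105 − 121.75)² / 121.75 = 2.3044
χ² = 0.7808 + 3.2038 + 17.5693 + 2.3044 = 23.8583 ≈ 23.858

23.858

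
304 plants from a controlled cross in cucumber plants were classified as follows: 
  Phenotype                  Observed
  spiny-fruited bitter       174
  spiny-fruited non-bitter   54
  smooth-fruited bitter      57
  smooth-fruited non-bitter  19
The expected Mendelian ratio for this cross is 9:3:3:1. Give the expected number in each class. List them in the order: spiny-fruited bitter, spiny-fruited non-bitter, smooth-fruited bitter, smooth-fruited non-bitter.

Under the 9:3:3:1 hypothesis (Σ ratio = 16, N = 304):
  spiny-fruited bitter: 304 × 9/16 = 171
  spiny-fruited non-bitter: 304 × 3/16 = 57
  smooth-fruited bitter: 304 × 3/16 = 57
  smooth-fruited non-bitter: 304 × 1/16 = 19

171, 57, 57, 19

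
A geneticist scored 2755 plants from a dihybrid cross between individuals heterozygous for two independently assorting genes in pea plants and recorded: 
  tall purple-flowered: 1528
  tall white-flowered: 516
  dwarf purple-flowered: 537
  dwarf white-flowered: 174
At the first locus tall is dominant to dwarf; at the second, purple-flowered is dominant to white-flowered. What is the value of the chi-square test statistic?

A dihybrid F₂ with independent assortment and complete dominance at both loci gives a 9:3:3:1 phenotypic ratio.
Under the 9:3:3:1 hypothesis (Σ ratio = 16, N = 2755):
  tall purple-flowered: 2755 × 9/16 = 1549.6875
  tall white-flowered: 2755 × 3/16 = 516.5625
  dwarf purple-flowered: 2755 × 3/16 = 516.5625
  dwarf white-flowered: 2755 × 1/16 = 172.1875
χ² = Σ (O − E)² / E
  tall purple-flowered: (1528 − 1549.6875)² / 1549.6875 = 0.3035
  tall white-flowered: (516 − 516.5625)² / 516.5625 = 0.0006
  dwarf purple-flowered: (537 − 516.5625)² / 516.5625 = 0.8086
  dwarf white-flowered: (174 − 172.1875)² / 172.1875 = 0.0191
χ² = 0.3035 + 0.0006 + 0.8086 + 0.0191 = 1.1318 ≈ 1.132

1.132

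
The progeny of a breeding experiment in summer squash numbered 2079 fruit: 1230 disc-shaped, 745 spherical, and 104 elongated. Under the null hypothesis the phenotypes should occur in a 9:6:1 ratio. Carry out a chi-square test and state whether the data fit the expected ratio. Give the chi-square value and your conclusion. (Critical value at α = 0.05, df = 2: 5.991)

Total ratio parts = 16. Expected numbers out of 2079:
  disc-shaped: 2079 × 9/16 = 1169.4375
  spherical: 2079 × 6/16 = 779.625
  elongated: 2079 × 1/16 = 129.9375
χ² = Σ (O − E)² / E
  disc-shaped: (1230 − 1169.4375)² / 1169.4375 = 3.1364
  spherical: (745 − 779.625)² / 779.625 = 1.5378
  elongated: (104 − 129.9375)² / 129.9375 = 5.1775
χ² = 3.1364 + 1.5378 + 5.1775 = 9.8517 ≈ 9.852
Degrees of freedom = 3 − 1 = 2; critical value at α = 0.05 is 5.991.
Since 9.852 > 5.991, we reject the null hypothesis — the data do not fit the 9:6:1 ratio.

9.852; not consistent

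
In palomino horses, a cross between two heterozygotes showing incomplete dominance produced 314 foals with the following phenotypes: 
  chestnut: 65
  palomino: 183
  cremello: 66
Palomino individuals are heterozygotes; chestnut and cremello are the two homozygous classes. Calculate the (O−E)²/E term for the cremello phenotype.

1.990

With incomplete dominance, a heterozygote × heterozygote cross gives a 1:2:1 phenotypic ratio.
The 1:2:1 ratio has 4 parts, so with N = 314 the expected counts are:
  chestnut: 314 × 1/4 = 78.5
  palomino: 314 × 2/4 = 157
  cremello: 314 × 1/4 = 78.5
Contribution of cremello: (66 − 78.5)² / 78.5 = 1.9904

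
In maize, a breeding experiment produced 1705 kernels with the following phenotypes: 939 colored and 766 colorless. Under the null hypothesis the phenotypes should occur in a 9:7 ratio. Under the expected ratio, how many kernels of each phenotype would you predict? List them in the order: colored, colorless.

959.0625, 745.9375

Under the 9:7 hypothesis (Σ ratio = 16, N = 1705):
  colored: 1705 × 9/16 = 959.0625
  colorless: 1705 × 7/16 = 745.9375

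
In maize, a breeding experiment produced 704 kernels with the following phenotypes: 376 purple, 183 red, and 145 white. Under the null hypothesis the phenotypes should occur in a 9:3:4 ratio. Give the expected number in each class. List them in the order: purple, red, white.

396, 132, 176

The 9:3:4 ratio has 16 parts, so with N = 704 the expected counts are:
  purple: 704 × 9/16 = 396
  red: 704 × 3/16 = 132
  white: 704 × 4/16 = 176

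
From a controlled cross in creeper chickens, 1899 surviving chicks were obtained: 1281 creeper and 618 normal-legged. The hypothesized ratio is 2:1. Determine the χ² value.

Total ratio parts = 3. Expected numbers out of 1899:
  creeper: 1899 × 2/3 = 1266
  normal-legged: 1899 × 1/3 = 633
χ² = Σ (O − E)² / E
  creeper: (1281 − 1266)² / 1266 = 0.1777
  normal-legged: (618 − 633)² / 633 = 0.3555
χ² = 0.1777 + 0.3555 = 0.5332 ≈ 0.533

0.533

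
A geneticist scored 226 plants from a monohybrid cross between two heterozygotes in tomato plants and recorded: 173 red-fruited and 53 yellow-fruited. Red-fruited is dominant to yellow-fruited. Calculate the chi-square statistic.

0.289

For a monohybrid cross between heterozygotes with complete dominance, the expected phenotypic ratio is 3:1.
The 3:1 ratio has 4 parts, so with N = 226 the expected counts are:
  red-fruited: 226 × 3/4 = 169.5
  yellow-fruited: 226 × 1/4 = 56.5
χ² = Σ (O − E)² / E
  red-fruited: (173 − 169.5)² / 169.5 = 0.0723
  yellow-fruited: (53 − 56.5)² / 56.5 = 0.2168
χ² = 0.0723 + 0.2168 = 0.2891 ≈ 0.289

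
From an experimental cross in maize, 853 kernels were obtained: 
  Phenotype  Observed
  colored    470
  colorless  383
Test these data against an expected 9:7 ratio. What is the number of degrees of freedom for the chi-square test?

1

A goodness-of-fit test with 2 phenotype classes has df = 2 − 1 = 1.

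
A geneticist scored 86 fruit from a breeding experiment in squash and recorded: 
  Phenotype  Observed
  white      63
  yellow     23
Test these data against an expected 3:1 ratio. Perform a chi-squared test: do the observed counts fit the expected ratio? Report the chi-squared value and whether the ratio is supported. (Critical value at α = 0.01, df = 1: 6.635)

Expected counts for N = 86 under a 3:1 ratio (total parts = 4):
  white: 86 × 3/4 = 64.5
  yellow: 86 × 1/4 = 21.5
χ² = Σ (O − E)² / E
  white: (63 − 64.5)² / 64.5 = 0.0349
  yellow: (23 − 21.5)² / 21.5 = 0.1047
χ² = 0.0349 + 0.1047 = 0.1396 ≈ 0.140
Degrees of freedom = 2 − 1 = 1; critical value at α = 0.01 is 6.635.
Since 0.140 < 6.635, we fail to reject the null hypothesis — the data are consistent with the 3:1 ratio.

0.140; consistent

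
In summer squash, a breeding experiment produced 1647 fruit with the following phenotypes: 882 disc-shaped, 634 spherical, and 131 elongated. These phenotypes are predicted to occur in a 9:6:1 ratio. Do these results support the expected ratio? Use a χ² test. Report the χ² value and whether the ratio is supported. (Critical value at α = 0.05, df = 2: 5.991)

10.216; not consistent

Expected counts for N = 1647 under a 9:6:1 ratio (total parts = 16):
  disc-shaped: 1647 × 9/16 = 926.4375
  spherical: 1647 × 6/16 = 617.625
  elongated: 1647 × 1/16 = 102.9375
χ² = Σ (O − E)² / E
  disc-shaped: (882 − 926.4375)² / 926.4375 = 2.1315
  spherical: (634 − 617.625)² / 617.625 = 0.4341
  elongated: (131 − 102.9375)² / 102.9375 = 7.6503
χ² = 2.1315 + 0.4341 + 7.6503 = 10.2159 ≈ 10.216
Degrees of freedom = 3 − 1 = 2; critical value at α = 0.05 is 5.991.
Since 10.216 > 5.991, we reject the null hypothesis — the data do not fit the 9:6:1 ratio.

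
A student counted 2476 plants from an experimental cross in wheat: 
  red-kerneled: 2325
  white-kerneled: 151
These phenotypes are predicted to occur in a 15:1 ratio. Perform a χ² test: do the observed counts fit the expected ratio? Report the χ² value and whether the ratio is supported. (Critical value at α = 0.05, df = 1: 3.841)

0.097; consistent

Under the 15:1 hypothesis (Σ ratio = 16, N = 2476):
  red-kerneled: 2476 × 15/16 = 2321.25
  white-kerneled: 2476 × 1/16 = 154.75
χ² = Σ (O − E)² / E
  red-kerneled: (2325 − 2321.25)² / 2321.25 = 0.0061
  white-kerneled: (151 − 154.75)² / 154.75 = 0.0909
χ² = 0.0061 + 0.0909 = 0.097
Degrees of freedom = 2 − 1 = 1; critical value at α = 0.05 is 3.841.
Since 0.097 < 3.841, we fail to reject the null hypothesis — the data are consistent with the 15:1 ratio.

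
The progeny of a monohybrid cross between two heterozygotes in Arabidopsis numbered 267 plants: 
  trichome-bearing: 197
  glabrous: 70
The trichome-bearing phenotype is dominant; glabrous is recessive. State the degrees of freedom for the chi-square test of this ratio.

For a monohybrid cross between heterozygotes with complete dominance, the expected phenotypic ratio is 3:1.
A goodness-of-fit test with 2 phenotype classes has df = 2 − 1 = 1.

1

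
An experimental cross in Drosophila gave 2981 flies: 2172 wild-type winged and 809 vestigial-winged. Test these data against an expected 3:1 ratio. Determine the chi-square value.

Total ratio parts = 4. Expected numbers out of 2981:
  wild-type winged: 2981 × 3/4 = 2235.75
  vestigial-winged: 2981 × 1/4 = 745.25
χ² = Σ (O − E)² / E
  wild-type winged: (2172 − 2235.75)² / 2235.75 = 1.8178
  vestigial-winged: (809 − 745.25)² / 745.25 = 5.4533
χ² = 1.8178 + 5.4533 = 7.2711 ≈ 7.271

7.271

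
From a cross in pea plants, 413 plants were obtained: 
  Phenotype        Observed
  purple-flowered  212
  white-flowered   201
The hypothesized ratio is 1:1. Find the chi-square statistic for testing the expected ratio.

Expected counts for N = 413 under a 1:1 ratio (total parts = 2):
  purple-flowered: 413 × 1/2 = 206.5
  white-flowered: 413 × 1/2 = 206.5
χ² = Σ (O − E)² / E
  purple-flowered: (212 − 206.5)² / 206.5 = 0.1465
  white-flowered: (201 − 206.5)² / 206.5 = 0.1465
χ² = 0.1465 + 0.1465 = 0.293

0.293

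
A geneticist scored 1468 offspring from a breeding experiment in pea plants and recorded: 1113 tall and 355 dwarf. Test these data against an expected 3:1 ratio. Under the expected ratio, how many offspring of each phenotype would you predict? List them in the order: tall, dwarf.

1101, 367

Expected counts for N = 1468 under a 3:1 ratio (total parts = 4):
  tall: 1468 × 3/4 = 1101
  dwarf: 1468 × 1/4 = 367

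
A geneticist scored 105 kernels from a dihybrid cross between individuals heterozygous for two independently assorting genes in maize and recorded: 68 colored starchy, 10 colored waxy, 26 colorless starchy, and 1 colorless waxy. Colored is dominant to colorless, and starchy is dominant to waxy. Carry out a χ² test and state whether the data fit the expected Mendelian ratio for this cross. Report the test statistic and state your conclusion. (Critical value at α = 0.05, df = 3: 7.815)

A dihybrid F₂ with independent assortment and complete dominance at both loci gives a 9:3:3:1 phenotypic ratio.
Total ratio parts = 16. Expected numbers out of 105:
  colored starchy: 105 × 9/16 = 59.0625
  colored waxy: 105 × 3/16 = 19.6875
  colorless starchy: 105 × 3/16 = 19.6875
  colorless waxy: 105 × 1/16 = 6.5625
χ² = Σ (O − E)² / E
  colored starchy: (68 − 59.0625)² / 59.0625 = 1.3524
  colored waxy: (10 − 19.6875)² / 19.6875 = 4.7669
  colorless starchy: (26 − 19.6875)² / 19.6875 = 2.0240
  colorless waxy: (1 − 6.5625)² / 6.5625 = 4.7149
χ² = 1.3524 + 4.7669 + 2.0240 + 4.7149 = 12.8582 ≈ 12.858
Degrees of freedom = 4 − 1 = 3; critical value at α = 0.05 is 7.815.
Since 12.858 > 7.815, we reject the null hypothesis — the data do not fit the 9:3:3:1 ratio.

12.858; not consistent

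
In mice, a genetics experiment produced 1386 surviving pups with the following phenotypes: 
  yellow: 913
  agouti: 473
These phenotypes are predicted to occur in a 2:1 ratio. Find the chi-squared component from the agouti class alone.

0.262

Expected counts for N = 1386 under a 2:1 ratio (total parts = 3):
  yellow: 1386 × 2/3 = 924
  agouti: 1386 × 1/3 = 462
Contribution of agouti: (473 − 462)² / 462 = 0.2619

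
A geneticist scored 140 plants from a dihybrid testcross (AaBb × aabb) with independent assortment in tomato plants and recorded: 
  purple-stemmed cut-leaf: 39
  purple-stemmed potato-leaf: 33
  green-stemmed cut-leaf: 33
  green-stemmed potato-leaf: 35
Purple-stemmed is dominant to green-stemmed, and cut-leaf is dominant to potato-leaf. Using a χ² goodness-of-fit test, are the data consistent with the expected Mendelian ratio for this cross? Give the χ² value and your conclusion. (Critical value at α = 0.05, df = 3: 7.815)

A dihybrid testcross with independent assortment gives a 1:1:1:1 ratio.
Under the 1:1:1:1 hypothesis (Σ ratio = 4, N = 140):
  purple-stemmed cut-leaf: 140 × 1/4 = 35
  purple-stemmed potato-leaf: 140 × 1/4 = 35
  green-stemmed cut-leaf: 140 × 1/4 = 35
  green-stemmed potato-leaf: 140 × 1/4 = 35
χ² = Σ (O − E)² / E
  purple-stemmed cut-leaf: (39 − 35)² / 35 = 0.4571
  purple-stemmed potato-leaf: (33 − 35)² / 35 = 0.1143
  green-stemmed cut-leaf: (33 − 35)² / 35 = 0.1143
  green-stemmed potato-leaf: (35 − 35)² / 35 = 0.0000
χ² = 0.4571 + 0.1143 + 0.1143 + 0.0000 = 0.6857 ≈ 0.686
Degrees of freedom = 4 − 1 = 3; critical value at α = 0.05 is 7.815.
Since 0.686 < 7.815, we fail to reject the null hypothesis — the data are consistent with the 1:1:1:1 ratio.

0.686; consistent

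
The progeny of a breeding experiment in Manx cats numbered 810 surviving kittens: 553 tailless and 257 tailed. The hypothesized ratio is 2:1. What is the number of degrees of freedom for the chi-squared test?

1

A goodness-of-fit test with 2 phenotype classes has df = 2 − 1 = 1.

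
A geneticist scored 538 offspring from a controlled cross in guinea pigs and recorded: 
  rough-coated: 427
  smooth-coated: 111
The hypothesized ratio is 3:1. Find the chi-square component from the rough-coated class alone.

1.369

Under the 3:1 hypothesis (Σ ratio = 4, N = 538):
  rough-coated: 538 × 3/4 = 403.5
  smooth-coated: 538 × 1/4 = 134.5
Contribution of rough-coated: (427 − 403.5)² / 403.5 = 1.3686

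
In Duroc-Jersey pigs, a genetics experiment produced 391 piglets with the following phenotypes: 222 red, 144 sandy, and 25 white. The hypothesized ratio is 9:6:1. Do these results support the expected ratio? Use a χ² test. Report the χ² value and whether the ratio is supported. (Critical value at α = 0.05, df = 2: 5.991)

Expected counts for N = 391 under a 9:6:1 ratio (total parts = 16):
  red: 391 × 9/16 = 219.9375
  sandy: 391 × 6/16 = 146.625
  white: 391 × 1/16 = 24.4375
χ² = Σ (O − E)² / E
  red: (222 − 219.9375)² / 219.9375 = 0.0193
  sandy: (144 − 146.625)² / 146.625 = 0.0470
  white: (25 − 24.4375)² / 24.4375 = 0.0129
χ² = 0.0193 + 0.0470 + 0.0129 = 0.0792 ≈ 0.079
Degrees of freedom = 3 − 1 = 2; critical value at α = 0.05 is 5.991.
Since 0.079 < 5.991, we fail to reject the null hypothesis — the data are consistent with the 9:6:1 ratio.

0.079; consistent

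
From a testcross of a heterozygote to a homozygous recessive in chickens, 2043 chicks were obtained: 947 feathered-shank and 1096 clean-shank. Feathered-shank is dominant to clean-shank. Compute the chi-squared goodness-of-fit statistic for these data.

10.867

A testcross of a heterozygote (Aa × aa) gives a 1:1 phenotypic ratio.
The 1:1 ratio has 2 parts, so with N = 2043 the expected counts are:
  feathered-shank: 2043 × 1/2 = 1021.5
  clean-shank: 2043 × 1/2 = 1021.5
χ² = Σ (O − E)² / E
  feathered-shank: (947 − 1021.5)² / 1021.5 = 5.4334
  clean-shank: (1096 − 1021.5)² / 1021.5 = 5.4334
χ² = 5.4334 + 5.4334 = 10.8668 ≈ 10.867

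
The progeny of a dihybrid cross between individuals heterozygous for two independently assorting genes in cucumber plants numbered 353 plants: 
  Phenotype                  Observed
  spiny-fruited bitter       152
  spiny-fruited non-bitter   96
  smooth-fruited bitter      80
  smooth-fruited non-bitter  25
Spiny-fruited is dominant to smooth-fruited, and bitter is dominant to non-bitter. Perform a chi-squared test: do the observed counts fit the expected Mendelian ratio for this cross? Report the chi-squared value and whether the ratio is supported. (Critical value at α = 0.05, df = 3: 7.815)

27.621; not consistent

A dihybrid F₂ with independent assortment and complete dominance at both loci gives a 9:3:3:1 phenotypic ratio.
Under the 9:3:3:1 hypothesis (Σ ratio = 16, N = 353):
  spiny-fruited bitter: 353 × 9/16 = 198.5625
  spiny-fruited non-bitter: 353 × 3/16 = 66.1875
  smooth-fruited bitter: 353 × 3/16 = 66.1875
  smooth-fruited non-bitter: 353 × 1/16 = 22.0625
χ² = Σ (O − E)² / E
  spiny-fruited bitter: (152 − 198.5625)² / 198.5625 = 10.9188
  spiny-fruited non-bitter: (96 − 66.1875)² / 66.1875 = 13.4283
  smooth-fruited bitter: (80 − 66.1875)² / 66.1875 = 2.8825
  smooth-fruited non-bitter: (25 − 22.0625)² / 22.0625 = 0.3911
χ² = 10.9188 + 13.4283 + 2.8825 + 0.3911 = 27.6207 ≈ 27.621
Degrees of freedom = 4 − 1 = 3; critical value at α = 0.05 is 7.815.
Since 27.621 > 7.815, we reject the null hypothesis — the data do not fit the 9:3:3:1 ratio.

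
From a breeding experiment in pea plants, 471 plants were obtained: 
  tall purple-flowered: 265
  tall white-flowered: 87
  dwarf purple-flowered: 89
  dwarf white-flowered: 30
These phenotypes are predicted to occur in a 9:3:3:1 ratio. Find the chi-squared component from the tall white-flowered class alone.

0.020

The 9:3:3:1 ratio has 16 parts, so with N = 471 the expected counts are:
  tall purple-flowered: 471 × 9/16 = 264.9375
  tall white-flowered: 471 × 3/16 = 88.3125
  dwarf purple-flowered: 471 × 3/16 = 88.3125
  dwarf white-flowered: 471 × 1/16 = 29.4375
Contribution of tall white-flowered: (87 − 88.3125)² / 88.3125 = 0.0195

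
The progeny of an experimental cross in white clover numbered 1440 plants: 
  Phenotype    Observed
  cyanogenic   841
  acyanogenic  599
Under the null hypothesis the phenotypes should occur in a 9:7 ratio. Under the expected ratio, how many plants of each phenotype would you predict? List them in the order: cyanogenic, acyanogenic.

810, 630

Total ratio parts = 16. Expected numbers out of 1440:
  cyanogenic: 1440 × 9/16 = 810
  acyanogenic: 1440 × 7/16 = 630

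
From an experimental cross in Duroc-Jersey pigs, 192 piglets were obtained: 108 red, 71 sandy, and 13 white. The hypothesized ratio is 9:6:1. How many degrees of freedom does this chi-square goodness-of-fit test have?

2

A goodness-of-fit test with 3 phenotype classes has df = 3 − 1 = 2.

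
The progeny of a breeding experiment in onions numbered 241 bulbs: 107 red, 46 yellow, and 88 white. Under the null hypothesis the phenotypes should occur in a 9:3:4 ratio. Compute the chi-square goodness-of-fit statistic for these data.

18.814

Total ratio parts = 16. Expected numbers out of 241:
  red: 241 × 9/16 = 135.5625
  yellow: 241 × 3/16 = 45.1875
  white: 241 × 4/16 = 60.25
χ² = Σ (O − E)² / E
  red: (107 − 135.5625)² / 135.5625 = 6.0180
  yellow: (46 − 45.1875)² / 45.1875 = 0.0146
  white: (88 − 60.25)² / 60.25 = 12.7811
χ² = 6.0180 + 0.0146 + 12.7811 = 18.8137 ≈ 18.814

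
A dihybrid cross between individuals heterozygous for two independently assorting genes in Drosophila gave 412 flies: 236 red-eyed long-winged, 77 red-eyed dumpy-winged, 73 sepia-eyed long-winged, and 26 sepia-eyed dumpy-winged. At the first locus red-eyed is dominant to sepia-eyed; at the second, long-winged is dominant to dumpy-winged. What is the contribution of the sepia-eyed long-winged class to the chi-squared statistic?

0.234

A dihybrid F₂ with independent assortment and complete dominance at both loci gives a 9:3:3:1 phenotypic ratio.
The 9:3:3:1 ratio has 16 parts, so with N = 412 the expected counts are:
  red-eyed long-winged: 412 × 9/16 = 231.75
  red-eyed dumpy-winged: 412 × 3/16 = 77.25
  sepia-eyed long-winged: 412 × 3/16 = 77.25
  sepia-eyed dumpy-winged: 412 × 1/16 = 25.75
Contribution of sepia-eyed long-winged: (73 − 77.25)² / 77.25 = 0.2338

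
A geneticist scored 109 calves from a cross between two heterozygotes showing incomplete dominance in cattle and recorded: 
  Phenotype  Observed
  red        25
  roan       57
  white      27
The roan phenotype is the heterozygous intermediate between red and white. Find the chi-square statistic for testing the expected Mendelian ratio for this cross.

With incomplete dominance, a heterozygote × heterozygote cross gives a 1:2:1 phenotypic ratio.
The 1:2:1 ratio has 4 parts, so with N = 109 the expected counts are:
  red: 109 × 1/4 = 27.25
  roan: 109 × 2/4 = 54.5
  white: 109 × 1/4 = 27.25
χ² = Σ (O − E)² / E
  red: (25 − 27.25)² / 27.25 = 0.1858
  roan: (57 − 54.5)² / 54.5 = 0.1147
  white: (27 − 27.25)² / 27.25 = 0.0023
χ² = 0.1858 + 0.1147 + 0.0023 = 0.3028 ≈ 0.303

0.303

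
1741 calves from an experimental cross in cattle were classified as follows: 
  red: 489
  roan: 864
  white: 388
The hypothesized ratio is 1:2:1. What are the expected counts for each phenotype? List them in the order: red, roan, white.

The 1:2:1 ratio has 4 parts, so with N = 1741 the expected counts are:
  red: 1741 × 1/4 = 435.25
  roan: 1741 × 2/4 = 870.5
  white: 1741 × 1/4 = 435.25

435.25, 870.5, 435.25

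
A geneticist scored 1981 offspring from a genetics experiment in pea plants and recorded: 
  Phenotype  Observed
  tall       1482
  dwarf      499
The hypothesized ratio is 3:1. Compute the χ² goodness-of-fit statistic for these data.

Total ratio parts = 4. Expected numbers out of 1981:
  tall: 1981 × 3/4 = 1485.75
  dwarf: 1981 × 1/4 = 495.25
χ² = Σ (O − E)² / E
  tall: (1482 − 1485.75)² / 1485.75 = 0.0095
  dwarf: (499 − 495.25)² / 495.25 = 0.0284
χ² = 0.0095 + 0.0284 = 0.0379 ≈ 0.038

0.038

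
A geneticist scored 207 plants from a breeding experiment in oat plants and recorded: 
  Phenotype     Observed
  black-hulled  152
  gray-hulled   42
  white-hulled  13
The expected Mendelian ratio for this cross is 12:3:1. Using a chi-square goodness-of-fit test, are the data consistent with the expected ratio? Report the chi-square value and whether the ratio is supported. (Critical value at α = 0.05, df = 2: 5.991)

0.330; consistent

Under the 12:3:1 hypothesis (Σ ratio = 16, N = 207):
  black-hulled: 207 × 12/16 = 155.25
  gray-hulled: 207 × 3/16 = 38.8125
  white-hulled: 207 × 1/16 = 12.9375
χ² = Σ (O − E)² / E
  black-hulled: (152 − 155.25)² / 155.25 = 0.0680
  gray-hulled: (42 − 38.8125)² / 38.8125 = 0.2618
  white-hulled: (13 − 12.9375)² / 12.9375 = 0.0003
χ² = 0.0680 + 0.2618 + 0.0003 = 0.3301 ≈ 0.330
Degrees of freedom = 3 − 1 = 2; critical value at α = 0.05 is 5.991.
Since 0.330 < 5.991, we fail to reject the null hypothesis — the data are consistent with the 12:3:1 ratio.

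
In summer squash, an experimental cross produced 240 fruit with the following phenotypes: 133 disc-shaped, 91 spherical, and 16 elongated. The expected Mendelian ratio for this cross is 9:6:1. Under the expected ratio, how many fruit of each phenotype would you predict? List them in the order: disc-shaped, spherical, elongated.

135, 90, 15

The 9:6:1 ratio has 16 parts, so with N = 240 the expected counts are:
  disc-shaped: 240 × 9/16 = 135
  spherical: 240 × 6/16 = 90
  elongated: 240 × 1/16 = 15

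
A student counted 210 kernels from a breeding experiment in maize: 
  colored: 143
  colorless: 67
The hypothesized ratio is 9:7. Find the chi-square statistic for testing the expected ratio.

11.973

The 9:7 ratio has 16 parts, so with N = 210 the expected counts are:
  colored: 210 × 9/16 = 118.125
  colorless: 210 × 7/16 = 91.875
χ² = Σ (O − E)² / E
  colored: (143 − 118.125)² / 118.125 = 5.2382
  colorless: (67 − 91.875)² / 91.875 = 6.7349
χ² = 5.2382 + 6.7349 = 11.9731 ≈ 11.973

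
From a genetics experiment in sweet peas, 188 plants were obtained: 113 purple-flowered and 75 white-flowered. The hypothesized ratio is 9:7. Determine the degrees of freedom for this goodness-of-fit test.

A goodness-of-fit test with 2 phenotype classes has df = 2 − 1 = 1.

1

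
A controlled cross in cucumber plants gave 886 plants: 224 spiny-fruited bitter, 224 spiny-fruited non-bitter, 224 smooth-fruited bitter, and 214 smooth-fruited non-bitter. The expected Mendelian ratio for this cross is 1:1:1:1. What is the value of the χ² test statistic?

0.339

Total ratio parts = 4. Expected numbers out of 886:
  spiny-fruited bitter: 886 × 1/4 = 221.5
  spiny-fruited non-bitter: 886 × 1/4 = 221.5
  smooth-fruited bitter: 886 × 1/4 = 221.5
  smooth-fruited non-bitter: 886 × 1/4 = 221.5
χ² = Σ (O − E)² / E
  spiny-fruited bitter: (224 − 221.5)² / 221.5 = 0.0282
  spiny-fruited non-bitter: (224 − 221.5)² / 221.5 = 0.0282
  smooth-fruited bitter: (224 − 221.5)² / 221.5 = 0.0282
  smooth-fruited non-bitter: (214 − 221.5)² / 221.5 = 0.2540
χ² = 0.0282 + 0.0282 + 0.0282 + 0.2540 = 0.3386 ≈ 0.339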